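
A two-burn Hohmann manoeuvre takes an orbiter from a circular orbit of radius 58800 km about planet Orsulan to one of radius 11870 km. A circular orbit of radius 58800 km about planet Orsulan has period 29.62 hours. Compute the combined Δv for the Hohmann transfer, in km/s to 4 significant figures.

Δv = 3.693 km/s

From Kepler's third law T² = 4π²r³/μ at r = 58800 km, T = 29.62 hours = 29.62 × 3600 s = 1.06632×10^5 s: μ = 4π²r³/T² = 7.05857×10^5 km³/s².
The Hohmann ellipse has a_t = (r₁ + r₂)/2 = 35335 km.
At r₁ the circular-orbit speed is v₁ = √(μ/r₁) = 3.465 km/s.
On the transfer ellipse at r₁, vis-viva gives v_a = √[μ(2/r₁ − 1/a_t)] = 2.008 km/s.
First burn Δv₁ = |v_a − v₁| = 1.457 km/s.
At r₂, v₂ = √(μ/r₂) = 7.7114 km/s.
Transfer-orbit speed at r₂: v_p = √[μ(2/r₂ − 1/a_t)] = 9.9476 km/s.
Second burn Δv₂ = |v₂ − v_p| = 2.236 km/s.
Total Δv = Δv₁ + Δv₂ = 3.693 km/s.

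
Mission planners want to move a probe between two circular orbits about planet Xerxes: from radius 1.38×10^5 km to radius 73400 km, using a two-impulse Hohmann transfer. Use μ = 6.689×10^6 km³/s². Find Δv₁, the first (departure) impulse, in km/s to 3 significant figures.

Δv₁ = 1.16 km/s

Semi-major axis of the transfer orbit: a_t = (1.380×10^5 + 73400)/2 = 1.057×10^5 km.
Circular speed at r = 1.380×10^5 km: v_c = √(μ/r) = 6.962 km/s.
Vis-viva on the transfer ellipse at r = 1.380×10^5 km gives v_t = √[μ(2/r − 1/a_t)] = 5.802 km/s.
Δv₁ = |v_t − v_c| = |5.802 − 6.962| = 1.160 km/s.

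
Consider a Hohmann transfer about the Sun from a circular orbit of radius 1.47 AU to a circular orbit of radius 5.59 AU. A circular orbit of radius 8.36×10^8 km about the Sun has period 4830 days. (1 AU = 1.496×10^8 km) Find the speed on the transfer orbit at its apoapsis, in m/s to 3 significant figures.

v = 8120 m/s

From Kepler's third law T² = 4π²r³/μ at r = 8.36×10^8 km, T = 4830 days = 4830 × 86400 s = 4.17312×10^8 s: μ = 4π²r³/T² = 1.32451×10^11 km³/s².
In km: r₁ = 1.47 × 1.496×10^8 = 2.19912×10^8 km; r₂ = 5.59 × 1.496×10^8 = 8.36264×10^8 km.
Transfer-ellipse semi-major axis a_t = (r₁ + r₂)/2 = (2.19912×10^8 + 8.36264×10^8)/2 = 5.28088×10^8 km.
At apoapsis, r = 8.36264×10^8 km.
Vis-viva: v = √[μ(2/r − 1/a_t)] = √[1.32451×10^11 × (2/8.36264×10^8 − 1/5.28088×10^8)] = 8.121 km/s.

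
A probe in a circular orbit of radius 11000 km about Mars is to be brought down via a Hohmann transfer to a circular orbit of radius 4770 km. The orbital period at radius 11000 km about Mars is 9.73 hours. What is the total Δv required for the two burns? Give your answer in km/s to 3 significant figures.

From Kepler's third law T² = 4π²r³/μ at r = 11000 km, T = 9.73 hours = 9.73 × 3600 s = 35028 s: μ = 4π²r³/T² = 42826.0 km³/s².
The Hohmann ellipse has a_t = (r₁ + r₂)/2 = 7885 km.
At r₁ the circular-orbit speed is v₁ = √(μ/r₁) = 1.97314 km/s.
On the transfer ellipse at r₁, v² = μ(2/r − 1/a) gives v_a = √[μ(2/r₁ − 1/a_t)] = 1.53467 km/s.
First burn Δv₁ = |v_a − v₁| = 0.4385 km/s.
Circular speed at r₂: v₂ = √(μ/r₂) = 2.9964 km/s.
Transfer-orbit speed at r₂: v_p = √[μ(2/r₂ − 1/a_t)] = 3.5391 km/s.
Second burn Δv₂ = |v₂ − v_p| = 0.5427 km/s.
Total Δv = Δv₁ + Δv₂ = 0.9812 km/s.

Δv = 0.981 km/s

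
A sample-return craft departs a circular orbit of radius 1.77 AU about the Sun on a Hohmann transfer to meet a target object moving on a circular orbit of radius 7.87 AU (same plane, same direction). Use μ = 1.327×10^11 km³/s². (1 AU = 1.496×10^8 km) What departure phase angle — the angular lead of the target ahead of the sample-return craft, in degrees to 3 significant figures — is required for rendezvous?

φ = 93.7°

In km: r₁ = 1.77 × 1.496×10^8 = 2.64792×10^8 km; r₂ = 7.87 × 1.496×10^8 = 1.177352×10^9 km.
The Hohmann ellipse has a_t = (r₁ + r₂)/2 = 7.21072×10^8 km.
Transfer time t = π√(a_t³/μ) = 1.66987×10^8 s.
The target's mean motion on its circular orbit is ω₂ = √(μ/r₂³) = 9.01729×10^-9 rad/s.
Angle swept by the target during transfer: ω₂·t = 1.50577 rad = 86.27°.
The sample-return craft traverses 180° on the transfer ellipse, so the target must lead by 180° − 86.27° = 93.7°.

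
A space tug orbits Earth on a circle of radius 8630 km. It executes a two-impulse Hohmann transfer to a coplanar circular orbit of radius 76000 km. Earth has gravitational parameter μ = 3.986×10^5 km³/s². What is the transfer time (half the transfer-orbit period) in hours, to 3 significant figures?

The Hohmann ellipse has a_t = (r₁ + r₂)/2 = 42315 km.
Half the transfer-orbit period gives t = π√(a_t³/μ) = 43310 s.
Converting: 43310 s ÷ 3600 s/hour = 12.0 hours.

t = 12.0 hours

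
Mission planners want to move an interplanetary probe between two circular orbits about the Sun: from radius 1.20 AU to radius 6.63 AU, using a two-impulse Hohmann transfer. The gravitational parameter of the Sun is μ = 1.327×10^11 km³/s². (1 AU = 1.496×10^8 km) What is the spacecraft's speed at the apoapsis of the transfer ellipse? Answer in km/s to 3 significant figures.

In km: r₁ = 1.20 × 1.496×10^8 = 1.7952×10^8 km; r₂ = 6.63 × 1.496×10^8 = 9.91848×10^8 km.
Transfer-ellipse semi-major axis a_t = (r₁ + r₂)/2 = (1.7952×10^8 + 9.91848×10^8)/2 = 5.85684×10^8 km.
At apoapsis, r = 9.91848×10^8 km.
Vis-viva: v = √[μ(2/r − 1/a_t)] = √[1.327×10^11 × (2/9.91848×10^8 − 1/5.85684×10^8)] = 6.404 km/s.

v = 6.40 km/s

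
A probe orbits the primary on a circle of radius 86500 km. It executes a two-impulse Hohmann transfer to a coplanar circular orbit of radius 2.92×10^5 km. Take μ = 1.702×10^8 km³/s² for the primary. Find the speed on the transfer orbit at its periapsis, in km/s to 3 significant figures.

The Hohmann ellipse has a_t = (r₁ + r₂)/2 = 1.8925×10^5 km.
At periapsis, r = 86500 km.
Vis-viva: v = √[μ(2/r − 1/a_t)] = √[1.702×10^8 × (2/86500 − 1/1.8925×10^5)] = 55.10 km/s.

v = 55.1 km/s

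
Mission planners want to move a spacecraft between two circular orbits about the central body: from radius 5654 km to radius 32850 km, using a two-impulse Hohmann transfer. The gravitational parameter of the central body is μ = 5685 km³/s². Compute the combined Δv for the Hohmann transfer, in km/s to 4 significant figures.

Δv = 0.4977 km/s

Transfer-ellipse semi-major axis a_t = (r₁ + r₂)/2 = (5654 + 32850)/2 = 19252 km.
Circular speed at r₁: v₁ = √(μ/r₁) = √(5685/5654) = 1.0027 km/s.
Transfer-orbit speed at r₁ (v² = μ(2/r − 1/a)): v_p = √[μ(2/r₁ − 1/a_t)] = 1.3098 km/s.
First burn Δv₁ = |v_p − v₁| = 0.3071 km/s.
At r₂, v₂ = √(μ/r₂) = 0.4160 km/s.
Transfer-orbit speed at r₂: v_a = √[μ(2/r₂ − 1/a_t)] = 0.2254 km/s.
Second burn Δv₂ = |v₂ − v_a| = 0.1906 km/s.
Total Δv = Δv₁ + Δv₂ = 0.4977 km/s.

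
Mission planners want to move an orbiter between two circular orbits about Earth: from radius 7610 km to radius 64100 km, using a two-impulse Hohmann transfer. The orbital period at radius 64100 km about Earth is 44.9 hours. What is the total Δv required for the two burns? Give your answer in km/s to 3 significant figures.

From Kepler's third law T² = 4π²r³/μ at r = 64100 km, T = 44.9 hours = 44.9 × 3600 s = 1.6164×10^5 s: μ = 4π²r³/T² = 3.97957×10^5 km³/s².
Semi-major axis of the transfer orbit: a_t = (7610 + 64100)/2 = 35855 km.
At r₁ the circular-orbit speed is v₁ = √(μ/r₁) = 7.2315 km/s.
On the transfer ellipse at r₁, v² = μ(2/r − 1/a) gives v_p = √[μ(2/r₁ − 1/a_t)] = 9.6690 km/s.
First burn Δv₁ = |v_p − v₁| = 2.4375 km/s.
Circular speed at r₂: v₂ = √(μ/r₂) = 2.4917 km/s.
Transfer-orbit speed at r₂: v_a = √[μ(2/r₂ − 1/a_t)] = 1.1479 km/s.
Second burn Δv₂ = |v₂ − v_a| = 1.3438 km/s.
Δv = Δv₁ + Δv₂ = 2.4375 + 1.3438 = 3.781 km/s.

Δv = 3.78 km/s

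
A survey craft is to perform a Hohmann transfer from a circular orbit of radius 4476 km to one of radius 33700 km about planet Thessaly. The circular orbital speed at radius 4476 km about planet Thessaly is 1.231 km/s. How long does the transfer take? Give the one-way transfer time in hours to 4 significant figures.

From the circular-orbit relation v² = μ/r at r = 4476 km: μ = v²r = (1.231)² × 4476 = 6782.76 km³/s².
Transfer-ellipse semi-major axis a_t = (r₁ + r₂)/2 = (4476 + 33700)/2 = 19088 km.
Transfer time t = π√(a_t³/μ) = π√((19088)³ / 6782.76) = 1.006×10^5 s.
Converting: 1.006×10^5 s ÷ 3600 s/hour = 27.94 hours.

t = 27.94 hours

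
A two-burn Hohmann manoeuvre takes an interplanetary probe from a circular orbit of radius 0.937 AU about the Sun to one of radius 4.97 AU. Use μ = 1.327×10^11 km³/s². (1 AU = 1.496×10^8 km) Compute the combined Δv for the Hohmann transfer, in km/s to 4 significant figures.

Δv = 14.98 km/s

In km: r₁ = 0.937 × 1.496×10^8 = 1.401752×10^8 km; r₂ = 4.97 × 1.496×10^8 = 7.43512×10^8 km.
Transfer-ellipse semi-major axis a_t = (r₁ + r₂)/2 = (1.401752×10^8 + 7.43512×10^8)/2 = 4.418436×10^8 km.
At r₁ the circular-orbit speed is v₁ = √(μ/r₁) = 30.768 km/s.
Transfer-orbit speed at r₁ (v² = μ(2/r − 1/a)): v_p = √[μ(2/r₁ − 1/a_t)] = 39.913 km/s.
First burn Δv₁ = |v_p − v₁| = 9.145 km/s.
At r₂, v₂ = √(μ/r₂) = 13.36 km/s.
Transfer-orbit speed at r₂: v_a = √[μ(2/r₂ − 1/a_t)] = 7.525 km/s.
Second burn Δv₂ = |v₂ − v_a| = 5.835 km/s.
Total Δv = Δv₁ + Δv₂ = 14.98 km/s.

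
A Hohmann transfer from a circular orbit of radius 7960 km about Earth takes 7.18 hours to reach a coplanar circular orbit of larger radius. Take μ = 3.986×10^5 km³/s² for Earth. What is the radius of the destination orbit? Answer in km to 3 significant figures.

r₂ = 52000 km

Transfer time t = 7.18 hours = 25848 s, and t = π√(a_t³/μ).
So a_t = (μ t²/π²)^(1/3) = (3.986×10^5 × (25848)² / π²)^(1/3) = 29994 km.
Since a_t = (r₁ + r₂)/2, r₂ = 2a_t − r₁ = 2×29994 − 7960 = 52028 km.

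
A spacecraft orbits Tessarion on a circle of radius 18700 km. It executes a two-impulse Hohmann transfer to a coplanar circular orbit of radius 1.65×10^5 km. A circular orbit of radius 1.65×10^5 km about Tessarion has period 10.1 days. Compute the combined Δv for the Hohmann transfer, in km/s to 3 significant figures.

Δv = 1.85 km/s

From Kepler's third law T² = 4π²r³/μ at r = 1.65×10^5 km, T = 10.1 days = 10.1 × 86400 s = 8.7264×10^5 s: μ = 4π²r³/T² = 2.32885×10^5 km³/s².
The Hohmann ellipse has a_t = (r₁ + r₂)/2 = 91850 km.
At r₁ the circular-orbit speed is v₁ = √(μ/r₁) = 3.529 km/s.
On the transfer ellipse at r₁, vis-viva gives v_p = √[μ(2/r₁ − 1/a_t)] = 4.730 km/s.
First burn Δv₁ = |v_p − v₁| = 1.201 km/s.
At r₂, v₂ = √(μ/r₂) = 1.18803 km/s.
Transfer-orbit speed at r₂: v_a = √[μ(2/r₂ − 1/a_t)] = 0.536056 km/s.
Second burn Δv₂ = |v₂ − v_a| = 0.6520 km/s.
Total Δv = Δv₁ + Δv₂ = 1.853 km/s.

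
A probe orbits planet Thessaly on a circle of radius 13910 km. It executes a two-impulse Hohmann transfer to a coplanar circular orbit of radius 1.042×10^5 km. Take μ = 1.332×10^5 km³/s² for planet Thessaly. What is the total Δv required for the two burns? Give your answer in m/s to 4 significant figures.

The Hohmann ellipse has a_t = (r₁ + r₂)/2 = 59055 km.
Circular speed at r₁: v₁ = √(μ/r₁) = √(1.332×10^5/13910) = 3.094 km/s.
Transfer-orbit speed at r₁ (vis-viva): v_p = √[μ(2/r₁ − 1/a_t)] = 4.110 km/s.
First burn Δv₁ = |v_p − v₁| = 1.016 km/s.
Circular speed at r₂: v₂ = √(μ/r₂) = 1.1306 km/s.
Transfer-orbit speed at r₂: v_a = √[μ(2/r₂ − 1/a_t)] = 0.54872 km/s.
Second burn Δv₂ = |v₂ − v_a| = 0.5819 km/s.
Total Δv = Δv₁ + Δv₂ = 1.598 km/s.

Δv = 1598 m/s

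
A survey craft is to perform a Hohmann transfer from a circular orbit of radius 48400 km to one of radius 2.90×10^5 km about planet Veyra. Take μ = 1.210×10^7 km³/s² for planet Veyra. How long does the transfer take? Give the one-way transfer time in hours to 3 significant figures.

The Hohmann ellipse has a_t = (r₁ + r₂)/2 = 1.692×10^5 km.
Transfer time t = π√(a_t³/μ) = π√((1.692×10^5)³ / 1.210×10^7) = 62860 s.
Converting: 62860 s ÷ 3600 s/hour = 17.5 hours.

t = 17.5 hours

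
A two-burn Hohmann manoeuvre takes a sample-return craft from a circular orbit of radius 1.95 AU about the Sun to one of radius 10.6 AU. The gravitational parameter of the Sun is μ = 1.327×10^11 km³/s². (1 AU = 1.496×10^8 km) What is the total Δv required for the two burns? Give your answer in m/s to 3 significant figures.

In km: r₁ = 1.95 × 1.496×10^8 = 2.9172×10^8 km; r₂ = 10.6 × 1.496×10^8 = 1.58576×10^9 km.
Semi-major axis of the transfer orbit: a_t = (2.9172×10^8 + 1.58576×10^9)/2 = 9.3874×10^8 km.
At r₁ the circular-orbit speed is v₁ = √(μ/r₁) = 21.328 km/s.
Transfer-orbit speed at r₁ (vis-viva equation): v_p = √[μ(2/r₁ − 1/a_t)] = 27.720 km/s.
First burn Δv₁ = |v_p − v₁| = 6.392 km/s.
At r₂, v₂ = √(μ/r₂) = 9.1478 km/s.
Transfer-orbit speed at r₂: v_a = √[μ(2/r₂ − 1/a_t)] = 5.0995 km/s.
Second burn Δv₂ = |v₂ − v_a| = 4.048 km/s.
Δv = Δv₁ + Δv₂ = 6.392 + 4.048 = 10.44 km/s.

Δv = 10400 m/s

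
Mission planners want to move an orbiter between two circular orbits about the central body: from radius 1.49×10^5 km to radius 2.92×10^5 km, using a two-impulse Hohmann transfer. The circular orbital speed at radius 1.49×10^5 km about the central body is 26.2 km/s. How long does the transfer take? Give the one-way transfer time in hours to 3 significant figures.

From the circular-orbit relation v² = μ/r at r = 1.49×10^5 km: μ = v²r = (26.2)² × 1.49×10^5 = 1.02280×10^8 km³/s².
Semi-major axis of the transfer orbit: a_t = (1.490×10^5 + 2.920×10^5)/2 = 2.205×10^5 km.
Half the transfer-orbit period gives t = π√(a_t³/μ) = 32160 s.
Converting: 32160 s ÷ 3600 s/hour = 8.93 hours.

t = 8.93 hours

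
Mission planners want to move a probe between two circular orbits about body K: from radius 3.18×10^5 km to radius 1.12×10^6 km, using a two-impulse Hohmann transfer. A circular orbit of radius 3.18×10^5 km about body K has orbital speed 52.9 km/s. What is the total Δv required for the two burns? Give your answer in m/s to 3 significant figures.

From the circular-orbit relation v² = μ/r at r = 3.18×10^5 km: μ = v²r = (52.9)² × 3.18×10^5 = 8.89894×10^8 km³/s².
Transfer-ellipse semi-major axis a_t = (r₁ + r₂)/2 = (3.180×10^5 + 1.120×10^6)/2 = 7.190×10^5 km.
At r₁ the circular-orbit speed is v₁ = √(μ/r₁) = 52.900 km/s.
On the transfer ellipse at r₁, v² = μ(2/r − 1/a) gives v_p = √[μ(2/r₁ − 1/a_t)] = 66.024 km/s.
First burn Δv₁ = |v_p − v₁| = 13.124 km/s.
Circular speed at r₂: v₂ = √(μ/r₂) = 28.1877 km/s.
Transfer-orbit speed at r₂: v_a = √[μ(2/r₂ − 1/a_t)] = 18.7460 km/s.
Second burn Δv₂ = |v₂ − v_a| = 9.4417 km/s.
Total Δv = Δv₁ + Δv₂ = 22.57 km/s.

Δv = 22600 m/s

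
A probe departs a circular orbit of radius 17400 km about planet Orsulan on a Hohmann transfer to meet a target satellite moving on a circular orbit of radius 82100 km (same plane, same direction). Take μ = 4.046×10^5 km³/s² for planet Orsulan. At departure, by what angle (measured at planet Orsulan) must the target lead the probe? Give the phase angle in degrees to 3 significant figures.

φ = 95.1°

Transfer-ellipse semi-major axis a_t = (r₁ + r₂)/2 = (17400 + 82100)/2 = 49750 km.
The half-period of the transfer ellipse is t = π√(a_t³/μ) = 54810 s.
Target angular speed ω₂ = √(μ/r₂³) = 2.704×10^-5 rad/s.
Angle swept by the target during transfer: ω₂·t = 1.482 rad = 84.91°.
The probe traverses 180° on the transfer ellipse, so the target must lead by 180° − 84.91° = 95.1°.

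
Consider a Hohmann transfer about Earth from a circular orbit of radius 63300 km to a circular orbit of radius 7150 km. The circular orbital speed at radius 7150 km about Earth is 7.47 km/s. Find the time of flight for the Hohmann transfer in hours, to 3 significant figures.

t = 9.13 hours

From the circular-orbit relation v² = μ/r at r = 7150 km: μ = v²r = (7.47)² × 7150 = 3.98976×10^5 km³/s².
Semi-major axis of the transfer orbit: a_t = (63300 + 7150)/2 = 35225 km.
Transfer time t = π√(a_t³/μ) = π√((35225)³ / 3.98976×10^5) = 32880 s.
Converting: 32880 s ÷ 3600 s/hour = 9.13 hours.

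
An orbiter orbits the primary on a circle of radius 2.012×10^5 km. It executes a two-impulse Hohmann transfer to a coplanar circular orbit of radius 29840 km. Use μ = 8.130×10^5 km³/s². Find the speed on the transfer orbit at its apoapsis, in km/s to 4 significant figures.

Transfer-ellipse semi-major axis a_t = (r₁ + r₂)/2 = (2.012×10^5 + 29840)/2 = 1.1552×10^5 km.
At apoapsis, r = 2.012×10^5 km.
Applying v² = μ(2/r − 1/a_t): v = 1.022 km/s.

v = 1.022 km/s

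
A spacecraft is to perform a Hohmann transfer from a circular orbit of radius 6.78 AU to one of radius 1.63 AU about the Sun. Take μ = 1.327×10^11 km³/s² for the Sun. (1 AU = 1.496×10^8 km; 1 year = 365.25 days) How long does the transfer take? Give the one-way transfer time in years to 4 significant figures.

t = 4.312 years

In km: r₁ = 6.78 × 1.496×10^8 = 1.014288×10^9 km; r₂ = 1.63 × 1.496×10^8 = 2.43848×10^8 km.
The Hohmann ellipse has a_t = (r₁ + r₂)/2 = 6.29068×10^8 km.
By Kepler's third law the transfer-orbit period is T = 2π√(a_t³/μ), so t = T/2 = 1.3607×10^8 s.
Converting: 1.3607×10^8 s ÷ 3.15576×10^7 s/year (365.25 × 86400) = 4.312 years.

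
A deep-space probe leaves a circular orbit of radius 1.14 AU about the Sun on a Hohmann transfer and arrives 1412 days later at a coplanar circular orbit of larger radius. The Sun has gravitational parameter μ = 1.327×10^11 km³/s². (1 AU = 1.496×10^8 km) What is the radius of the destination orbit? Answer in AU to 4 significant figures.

In km: r₁ = 1.14 × 1.496×10^8 = 1.70544×10^8 km.
Transfer time t = 1412 days = 1.219968×10^8 s, and t = π√(a_t³/μ).
So a_t = (μ t²/π²)^(1/3) = (1.327×10^11 × (1.219968×10^8)² / π²)^(1/3) = 5.8491×10^8 km.
Since a_t = (r₁ + r₂)/2, r₂ = 2a_t − r₁ = 2×5.8491×10^8 − 1.70544×10^8 = 9.99276×10^8 km.
In AU: r₂ = 9.99276×10^8 / 1.496×10^8 = 6.680 AU.

r₂ = 6.680 AU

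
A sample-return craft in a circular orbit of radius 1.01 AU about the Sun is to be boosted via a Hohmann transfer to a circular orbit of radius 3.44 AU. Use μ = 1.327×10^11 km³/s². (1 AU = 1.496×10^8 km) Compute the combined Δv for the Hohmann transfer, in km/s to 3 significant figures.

Δv = 12.5 km/s

In km: r₁ = 1.01 × 1.496×10^8 = 1.51096×10^8 km; r₂ = 3.44 × 1.496×10^8 = 5.14624×10^8 km.
The Hohmann ellipse has a_t = (r₁ + r₂)/2 = 3.3286×10^8 km.
Circular speed at r₁: v₁ = √(μ/r₁) = √(1.327×10^11/1.51096×10^8) = 29.635 km/s.
Transfer-orbit speed at r₁ (vis-viva): v_p = √[μ(2/r₁ − 1/a_t)] = 36.849 km/s.
First burn Δv₁ = |v_p − v₁| = 7.214 km/s.
Circular speed at r₂: v₂ = √(μ/r₂) = 16.058 km/s.
Transfer-orbit speed at r₂: v_a = √[μ(2/r₂ − 1/a_t)] = 10.819 km/s.
Second burn Δv₂ = |v₂ − v_a| = 5.239 km/s.
Δv = Δv₁ + Δv₂ = 7.214 + 5.239 = 12.45 km/s.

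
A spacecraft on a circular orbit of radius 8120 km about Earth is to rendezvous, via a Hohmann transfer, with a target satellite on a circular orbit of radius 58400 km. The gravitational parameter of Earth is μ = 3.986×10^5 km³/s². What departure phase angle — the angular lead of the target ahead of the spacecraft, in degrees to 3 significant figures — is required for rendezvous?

φ = 103°

Semi-major axis of the transfer orbit: a_t = (8120 + 58400)/2 = 33260 km.
The half-period of the transfer ellipse is t = π√(a_t³/μ) = 30183 s.
Target angular speed ω₂ = √(μ/r₂³) = 4.4735×10^-5 rad/s.
Angle swept by the target during transfer: ω₂·t = 1.3502 rad = 77.36°.
The spacecraft traverses 180° on the transfer ellipse, so the target must lead by 180° − 77.36° = 103°.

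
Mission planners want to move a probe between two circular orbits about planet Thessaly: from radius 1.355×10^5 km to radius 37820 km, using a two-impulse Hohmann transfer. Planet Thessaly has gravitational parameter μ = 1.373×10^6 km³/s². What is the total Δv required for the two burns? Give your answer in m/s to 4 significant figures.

Semi-major axis of the transfer orbit: a_t = (1.355×10^5 + 37820)/2 = 86660 km.
Circular speed at r₁: v₁ = √(μ/r₁) = √(1.373×10^6/1.355×10^5) = 3.183 km/s.
Transfer-orbit speed at r₁ (vis-viva): v_a = √[μ(2/r₁ − 1/a_t)] = 2.103 km/s.
First burn Δv₁ = |v_a − v₁| = 1.080 km/s.
Circular speed at r₂: v₂ = √(μ/r₂) = 6.025 km/s.
Transfer-orbit speed at r₂: v_p = √[μ(2/r₂ − 1/a_t)] = 7.534 km/s.
Second burn Δv₂ = |v₂ − v_p| = 1.509 km/s.
Total Δv = Δv₁ + Δv₂ = 2.589 km/s.

Δv = 2589 m/s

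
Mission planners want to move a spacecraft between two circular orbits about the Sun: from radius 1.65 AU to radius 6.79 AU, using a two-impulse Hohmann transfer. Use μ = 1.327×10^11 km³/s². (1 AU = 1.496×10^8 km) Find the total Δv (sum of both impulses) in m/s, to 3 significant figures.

Δv = 10500 m/s

In km: r₁ = 1.65 × 1.496×10^8 = 2.4684×10^8 km; r₂ = 6.79 × 1.496×10^8 = 1.015784×10^9 km.
The Hohmann ellipse has a_t = (r₁ + r₂)/2 = 6.31312×10^8 km.
Circular speed at r₁: v₁ = √(μ/r₁) = √(1.327×10^11/2.4684×10^8) = 23.186 km/s.
On the transfer ellipse at r₁, v² = μ(2/r − 1/a) gives v_p = √[μ(2/r₁ − 1/a_t)] = 29.411 km/s.
First burn Δv₁ = |v_p − v₁| = 6.225 km/s.
At r₂, v₂ = √(μ/r₂) = 11.43 km/s.
Transfer-orbit speed at r₂: v_a = √[μ(2/r₂ − 1/a_t)] = 7.147 km/s.
Second burn Δv₂ = |v₂ − v_a| = 4.283 km/s.
Δv = Δv₁ + Δv₂ = 6.225 + 4.283 = 10.51 km/s.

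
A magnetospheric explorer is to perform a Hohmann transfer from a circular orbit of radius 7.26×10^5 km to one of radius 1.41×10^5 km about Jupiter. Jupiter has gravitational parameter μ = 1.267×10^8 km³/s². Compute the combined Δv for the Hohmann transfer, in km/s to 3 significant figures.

Transfer-ellipse semi-major axis a_t = (r₁ + r₂)/2 = (7.260×10^5 + 1.410×10^5)/2 = 4.335×10^5 km.
At r₁ the circular-orbit speed is v₁ = √(μ/r₁) = 13.21 km/s.
On the transfer ellipse at r₁, vis-viva gives v_a = √[μ(2/r₁ − 1/a_t)] = 7.534 km/s.
First burn Δv₁ = |v_a − v₁| = 5.676 km/s.
Circular speed at r₂: v₂ = √(μ/r₂) = 29.976 km/s.
Transfer-orbit speed at r₂: v_p = √[μ(2/r₂ − 1/a_t)] = 38.793 km/s.
Second burn Δv₂ = |v₂ − v_p| = 8.817 km/s.
Δv = Δv₁ + Δv₂ = 5.676 + 8.817 = 14.49 km/s.

Δv = 14.5 km/s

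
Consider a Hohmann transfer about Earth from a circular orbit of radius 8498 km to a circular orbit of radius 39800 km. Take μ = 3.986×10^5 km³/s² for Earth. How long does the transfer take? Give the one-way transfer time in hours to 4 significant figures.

Semi-major axis of the transfer orbit: a_t = (8498 + 39800)/2 = 24149 km.
By Kepler's third law the transfer-orbit period is T = 2π√(a_t³/μ), so t = T/2 = 18674 s.
Converting: 18674 s ÷ 3600 s/hour = 5.187 hours.

t = 5.187 hours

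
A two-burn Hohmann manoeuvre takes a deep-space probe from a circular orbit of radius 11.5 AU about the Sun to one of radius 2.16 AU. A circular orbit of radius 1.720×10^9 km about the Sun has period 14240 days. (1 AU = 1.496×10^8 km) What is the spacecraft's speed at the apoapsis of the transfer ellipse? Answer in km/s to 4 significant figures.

v = 4.939 km/s

From Kepler's third law T² = 4π²r³/μ at r = 1.720×10^9 km, T = 14240 days = 14240 × 86400 s = 1.230336×10^9 s: μ = 4π²r³/T² = 1.32708×10^11 km³/s².
In km: r₁ = 11.5 × 1.496×10^8 = 1.7204×10^9 km; r₂ = 2.16 × 1.496×10^8 = 3.23136×10^8 km.
Transfer-ellipse semi-major axis a_t = (r₁ + r₂)/2 = (1.7204×10^9 + 3.23136×10^8)/2 = 1.021768×10^9 km.
The apoapsis of the transfer ellipse is at r = 1.7204×10^9 km.
From the vis-viva equation, v = √[μ(2/r − 1/a_t)] = 4.939 km/s.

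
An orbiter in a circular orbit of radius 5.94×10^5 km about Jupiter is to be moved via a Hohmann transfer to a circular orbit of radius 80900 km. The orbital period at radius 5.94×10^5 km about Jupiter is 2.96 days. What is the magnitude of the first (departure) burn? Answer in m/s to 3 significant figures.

From Kepler's third law T² = 4π²r³/μ at r = 5.94×10^5 km, T = 2.96 days = 2.96 × 86400 s = 2.55744×10^5 s: μ = 4π²r³/T² = 1.26505×10^8 km³/s².
The Hohmann ellipse has a_t = (r₁ + r₂)/2 = 3.3745×10^5 km.
Circular speed at r = 5.940×10^5 km: v_c = √(μ/r) = 14.5935 km/s.
Transfer-orbit speed at the same r (vis-viva, a = a_t): v_t = √[μ(2/r − 1/a_t)] = 7.14546 km/s.
Δv₁ = |v_t − v_c| = |7.14546 − 14.5935| = 7.448 km/s.

Δv₁ = 7450 m/s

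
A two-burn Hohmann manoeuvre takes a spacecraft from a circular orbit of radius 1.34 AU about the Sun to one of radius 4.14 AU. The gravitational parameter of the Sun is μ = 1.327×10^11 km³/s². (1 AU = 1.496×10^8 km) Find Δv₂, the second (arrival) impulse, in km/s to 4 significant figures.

Δv₂ = 4.401 km/s

In km: r₁ = 1.34 × 1.496×10^8 = 2.00464×10^8 km; r₂ = 4.14 × 1.496×10^8 = 6.19344×10^8 km.
Transfer-ellipse semi-major axis a_t = (r₁ + r₂)/2 = (2.00464×10^8 + 6.19344×10^8)/2 = 4.09904×10^8 km.
On the circular orbit at r = 6.19344×10^8 km, v_c = √(μ/r) = 14.6376 km/s.
Vis-viva on the transfer ellipse at r = 6.19344×10^8 km gives v_t = √[μ(2/r − 1/a_t)] = 10.2364 km/s.
Δv₂ = |v_t − v_c| = |10.2364 − 14.6376| = 4.401 km/s.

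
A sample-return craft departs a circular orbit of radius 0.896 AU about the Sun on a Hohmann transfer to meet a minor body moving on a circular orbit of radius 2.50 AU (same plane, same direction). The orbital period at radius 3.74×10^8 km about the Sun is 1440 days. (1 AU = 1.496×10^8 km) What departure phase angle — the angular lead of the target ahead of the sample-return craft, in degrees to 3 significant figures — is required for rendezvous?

From Kepler's third law T² = 4π²r³/μ at r = 3.74×10^8 km, T = 1440 days = 1440 × 86400 s = 1.24416×10^8 s: μ = 4π²r³/T² = 1.33420×10^11 km³/s².
In km: r₁ = 0.896 × 1.496×10^8 = 1.340416×10^8 km; r₂ = 2.50 × 1.496×10^8 = 3.740×10^8 km.
Transfer-ellipse semi-major axis a_t = (r₁ + r₂)/2 = (1.340416×10^8 + 3.740×10^8)/2 = 2.540208×10^8 km.
Transfer time t = π√(a_t³/μ) = 3.48211×10^7 s.
Target angular speed ω₂ = √(μ/r₂³) = 5.05014×10^-8 rad/s.
Angle swept by the target during transfer: ω₂·t = 1.759 rad = 100.8°.
Arrival is 180° from departure on the ellipse, so φ = 180° − 100.8° = 79.2°.

φ = 79.2°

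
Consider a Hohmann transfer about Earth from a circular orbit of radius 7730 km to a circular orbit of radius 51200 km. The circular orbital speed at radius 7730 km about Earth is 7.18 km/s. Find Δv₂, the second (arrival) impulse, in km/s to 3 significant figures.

From the circular-orbit relation v² = μ/r at r = 7730 km: μ = v²r = (7.18)² × 7730 = 3.98500×10^5 km³/s².
The Hohmann ellipse has a_t = (r₁ + r₂)/2 = 29465 km.
Circular speed at r = 51200 km: v_c = √(μ/r) = 2.790 km/s.
Transfer-orbit speed at the same r (vis-viva, a = a_t): v_t = √[μ(2/r − 1/a_t)] = 1.429 km/s.
Δv₂ = |v_t − v_c| = |1.429 − 2.790| = 1.361 km/s.

Δv₂ = 1.36 km/s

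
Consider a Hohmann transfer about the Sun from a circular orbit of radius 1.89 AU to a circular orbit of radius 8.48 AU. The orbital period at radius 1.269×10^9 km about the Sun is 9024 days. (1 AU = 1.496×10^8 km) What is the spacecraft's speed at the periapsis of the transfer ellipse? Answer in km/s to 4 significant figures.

From Kepler's third law T² = 4π²r³/μ at r = 1.269×10^9 km, T = 9024 days = 9024 × 86400 s = 7.796736×10^8 s: μ = 4π²r³/T² = 1.32715×10^11 km³/s².
In km: r₁ = 1.89 × 1.496×10^8 = 2.82744×10^8 km; r₂ = 8.48 × 1.496×10^8 = 1.268608×10^9 km.
Semi-major axis of the transfer orbit: a_t = (2.82744×10^8 + 1.268608×10^9)/2 = 7.75676×10^8 km.
At periapsis, r = 2.82744×10^8 km.
Vis-viva: v = √[μ(2/r − 1/a_t)] = √[1.32715×10^11 × (2/2.82744×10^8 − 1/7.75676×10^8)] = 27.71 km/s.

v = 27.71 km/s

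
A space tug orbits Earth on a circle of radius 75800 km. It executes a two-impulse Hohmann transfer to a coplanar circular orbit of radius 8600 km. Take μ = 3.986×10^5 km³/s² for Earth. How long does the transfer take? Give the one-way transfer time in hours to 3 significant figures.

t = 12.0 hours

The Hohmann ellipse has a_t = (r₁ + r₂)/2 = 42200 km.
Transfer time t = π√(a_t³/μ) = π√((42200)³ / 3.986×10^5) = 43140 s.
Converting: 43140 s ÷ 3600 s/hour = 12.0 hours.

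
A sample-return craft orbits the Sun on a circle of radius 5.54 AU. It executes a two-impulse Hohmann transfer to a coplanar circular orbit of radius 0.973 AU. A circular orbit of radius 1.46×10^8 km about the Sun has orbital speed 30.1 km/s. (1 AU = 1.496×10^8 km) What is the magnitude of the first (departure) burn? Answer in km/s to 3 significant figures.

Δv₁ = 5.73 km/s

From the circular-orbit relation v² = μ/r at r = 1.46×10^8 km: μ = v²r = (30.1)² × 1.46×10^8 = 1.32277×10^11 km³/s².
In km: r₁ = 5.54 × 1.496×10^8 = 8.28784×10^8 km; r₂ = 0.973 × 1.496×10^8 = 1.455608×10^8 km.
The Hohmann ellipse has a_t = (r₁ + r₂)/2 = 4.871724×10^8 km.
Circular speed at r = 8.28784×10^8 km: v_c = √(μ/r) = 12.6335 km/s.
Vis-viva on the transfer ellipse at r = 8.28784×10^8 km gives v_t = √[μ(2/r − 1/a_t)] = 6.90563 km/s.
Δv₁ = |v_t − v_c| = |6.90563 − 12.6335| = 5.728 km/s.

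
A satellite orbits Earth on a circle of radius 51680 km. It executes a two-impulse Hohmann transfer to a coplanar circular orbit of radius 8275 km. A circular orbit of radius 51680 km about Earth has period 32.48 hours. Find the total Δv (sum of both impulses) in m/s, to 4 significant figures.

From Kepler's third law T² = 4π²r³/μ at r = 51680 km, T = 32.48 hours = 32.48 × 3600 s = 1.16928×10^5 s: μ = 4π²r³/T² = 3.98557×10^5 km³/s².
Semi-major axis of the transfer orbit: a_t = (51680 + 8275)/2 = 29977.5 km.
Circular speed at r₁: v₁ = √(μ/r₁) = √(3.98557×10^5/51680) = 2.777 km/s.
On the transfer ellipse at r₁, v² = μ(2/r − 1/a) gives v_a = √[μ(2/r₁ − 1/a_t)] = 1.459 km/s.
First burn Δv₁ = |v_a − v₁| = 1.318 km/s.
Circular speed at r₂: v₂ = √(μ/r₂) = 6.940 km/s.
Transfer-orbit speed at r₂: v_p = √[μ(2/r₂ − 1/a_t)] = 9.112 km/s.
Second burn Δv₂ = |v₂ − v_p| = 2.172 km/s.
Total Δv = Δv₁ + Δv₂ = 3.490 km/s.

Δv = 3490 m/s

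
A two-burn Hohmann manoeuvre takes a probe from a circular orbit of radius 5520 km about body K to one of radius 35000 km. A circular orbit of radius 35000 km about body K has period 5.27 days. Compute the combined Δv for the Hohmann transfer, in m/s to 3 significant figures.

From Kepler's third law T² = 4π²r³/μ at r = 35000 km, T = 5.27 days = 5.27 × 86400 s = 4.55328×10^5 s: μ = 4π²r³/T² = 8164.23 km³/s².
Semi-major axis of the transfer orbit: a_t = (5520 + 35000)/2 = 20260 km.
At r₁ the circular-orbit speed is v₁ = √(μ/r₁) = 1.2162 km/s.
Transfer-orbit speed at r₁ (vis-viva equation): v_p = √[μ(2/r₁ − 1/a_t)] = 1.5985 km/s.
First burn Δv₁ = |v_p − v₁| = 0.3823 km/s.
At r₂, v₂ = √(μ/r₂) = 0.4830 km/s.
Transfer-orbit speed at r₂: v_a = √[μ(2/r₂ − 1/a_t)] = 0.2521 km/s.
Second burn Δv₂ = |v₂ − v_a| = 0.2309 km/s.
Δv = Δv₁ + Δv₂ = 0.3823 + 0.2309 = 0.6132 km/s.

Δv = 613 m/s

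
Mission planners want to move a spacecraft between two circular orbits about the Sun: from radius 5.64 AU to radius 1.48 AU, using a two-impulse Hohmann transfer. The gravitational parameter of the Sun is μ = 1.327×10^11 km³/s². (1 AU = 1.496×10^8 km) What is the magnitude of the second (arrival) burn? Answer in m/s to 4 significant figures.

Δv₂ = 6333 m/s

In km: r₁ = 5.64 × 1.496×10^8 = 8.43744×10^8 km; r₂ = 1.48 × 1.496×10^8 = 2.21408×10^8 km.
Semi-major axis of the transfer orbit: a_t = (8.43744×10^8 + 2.21408×10^8)/2 = 5.32576×10^8 km.
Circular speed at r = 2.21408×10^8 km: v_c = √(μ/r) = 24.4815 km/s.
Vis-viva on the transfer ellipse at r = 2.21408×10^8 km gives v_t = √[μ(2/r − 1/a_t)] = 30.8144 km/s.
Δv₂ = |v_t − v_c| = |30.8144 − 24.4815| = 6.333 km/s.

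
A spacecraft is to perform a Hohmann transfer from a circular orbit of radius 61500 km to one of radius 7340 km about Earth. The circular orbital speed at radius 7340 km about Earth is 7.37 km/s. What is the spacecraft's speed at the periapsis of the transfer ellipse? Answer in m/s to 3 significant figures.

v = 9850 m/s

From the circular-orbit relation v² = μ/r at r = 7340 km: μ = v²r = (7.37)² × 7340 = 3.98686×10^5 km³/s².
Transfer-ellipse semi-major axis a_t = (r₁ + r₂)/2 = (61500 + 7340)/2 = 34420 km.
At periapsis, r = 7340 km.
Vis-viva: v = √[μ(2/r − 1/a_t)] = √[3.98686×10^5 × (2/7340 − 1/34420)] = 9.851 km/s.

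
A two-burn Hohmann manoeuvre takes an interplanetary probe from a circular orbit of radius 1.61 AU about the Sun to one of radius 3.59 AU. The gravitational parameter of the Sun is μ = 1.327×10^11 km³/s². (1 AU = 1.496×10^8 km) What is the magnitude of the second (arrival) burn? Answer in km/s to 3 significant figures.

Δv₂ = 3.35 km/s

In km: r₁ = 1.61 × 1.496×10^8 = 2.40856×10^8 km; r₂ = 3.59 × 1.496×10^8 = 5.37064×10^8 km.
Transfer-ellipse semi-major axis a_t = (r₁ + r₂)/2 = (2.40856×10^8 + 5.37064×10^8)/2 = 3.8896×10^8 km.
On the circular orbit at r = 5.37064×10^8 km, v_c = √(μ/r) = 15.72 km/s.
Transfer-orbit speed at the same r (vis-viva, a = a_t): v_t = √[μ(2/r − 1/a_t)] = 12.37 km/s.
Δv₂ = |v_t − v_c| = |12.37 − 15.72| = 3.350 km/s.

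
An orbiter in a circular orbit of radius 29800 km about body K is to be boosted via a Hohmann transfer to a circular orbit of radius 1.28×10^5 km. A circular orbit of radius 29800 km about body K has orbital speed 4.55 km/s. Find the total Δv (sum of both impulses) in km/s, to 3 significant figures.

From the circular-orbit relation v² = μ/r at r = 29800 km: μ = v²r = (4.55)² × 29800 = 6.16934×10^5 km³/s².
The Hohmann ellipse has a_t = (r₁ + r₂)/2 = 78900 km.
Circular speed at r₁: v₁ = √(μ/r₁) = √(6.16934×10^5/29800) = 4.55000 km/s.
Transfer-orbit speed at r₁ (v² = μ(2/r − 1/a)): v_p = √[μ(2/r₁ − 1/a_t)] = 5.79533 km/s.
First burn Δv₁ = |v_p − v₁| = 1.24533 km/s.
Circular speed at r₂: v₂ = √(μ/r₂) = 2.19540 km/s.
Transfer-orbit speed at r₂: v_a = √[μ(2/r₂ − 1/a_t)] = 1.34922 km/s.
Second burn Δv₂ = |v₂ − v_a| = 0.846180 km/s.
Total Δv = Δv₁ + Δv₂ = 2.092 km/s.

Δv = 2.09 km/s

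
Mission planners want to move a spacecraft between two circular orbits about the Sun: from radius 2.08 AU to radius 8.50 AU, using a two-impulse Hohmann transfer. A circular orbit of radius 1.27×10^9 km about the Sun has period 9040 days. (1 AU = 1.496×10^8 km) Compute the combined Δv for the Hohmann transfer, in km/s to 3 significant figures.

Δv = 9.33 km/s

From Kepler's third law T² = 4π²r³/μ at r = 1.27×10^9 km, T = 9040 days = 9040 × 86400 s = 7.81056×10^8 s: μ = 4π²r³/T² = 1.32558×10^11 km³/s².
In km: r₁ = 2.08 × 1.496×10^8 = 3.11168×10^8 km; r₂ = 8.50 × 1.496×10^8 = 1.2716×10^9 km.
Transfer-ellipse semi-major axis a_t = (r₁ + r₂)/2 = (3.11168×10^8 + 1.2716×10^9)/2 = 7.91384×10^8 km.
Circular speed at r₁: v₁ = √(μ/r₁) = √(1.32558×10^11/3.11168×10^8) = 20.640 km/s.
On the transfer ellipse at r₁, v² = μ(2/r − 1/a) gives v_p = √[μ(2/r₁ − 1/a_t)] = 26.163 km/s.
First burn Δv₁ = |v_p − v₁| = 5.523 km/s.
At r₂, v₂ = √(μ/r₂) = 10.21 km/s.
Transfer-orbit speed at r₂: v_a = √[μ(2/r₂ − 1/a_t)] = 6.402 km/s.
Second burn Δv₂ = |v₂ − v_a| = 3.808 km/s.
Total Δv = Δv₁ + Δv₂ = 9.331 km/s.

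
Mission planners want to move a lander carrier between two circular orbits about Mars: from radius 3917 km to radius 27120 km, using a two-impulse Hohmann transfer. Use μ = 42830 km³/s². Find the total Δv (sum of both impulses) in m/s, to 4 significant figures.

Δv = 1690 m/s

Semi-major axis of the transfer orbit: a_t = (3917 + 27120)/2 = 15518.5 km.
At r₁ the circular-orbit speed is v₁ = √(μ/r₁) = 3.3067 km/s.
Transfer-orbit speed at r₁ (v² = μ(2/r − 1/a)): v_p = √[μ(2/r₁ − 1/a_t)] = 4.3714 km/s.
First burn Δv₁ = |v_p − v₁| = 1.065 km/s.
Circular speed at r₂: v₂ = √(μ/r₂) = 1.2567 km/s.
Transfer-orbit speed at r₂: v_a = √[μ(2/r₂ − 1/a_t)] = 0.63137 km/s.
Second burn Δv₂ = |v₂ − v_a| = 0.6253 km/s.
Δv = Δv₁ + Δv₂ = 1.065 + 0.6253 = 1.690 km/s.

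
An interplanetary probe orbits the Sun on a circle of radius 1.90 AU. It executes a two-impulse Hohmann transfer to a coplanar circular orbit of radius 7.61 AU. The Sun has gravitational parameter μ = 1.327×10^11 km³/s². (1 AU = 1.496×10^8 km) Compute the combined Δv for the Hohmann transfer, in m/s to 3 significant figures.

In km: r₁ = 1.90 × 1.496×10^8 = 2.8424×10^8 km; r₂ = 7.61 × 1.496×10^8 = 1.138456×10^9 km.
The Hohmann ellipse has a_t = (r₁ + r₂)/2 = 7.11348×10^8 km.
At r₁ the circular-orbit speed is v₁ = √(μ/r₁) = 21.6069 km/s.
Transfer-orbit speed at r₁ (v² = μ(2/r − 1/a)): v_p = √[μ(2/r₁ − 1/a_t)] = 27.3344 km/s.
First burn Δv₁ = |v_p − v₁| = 5.7275 km/s.
Circular speed at r₂: v₂ = √(μ/r₂) = 10.79636 km/s.
Transfer-orbit speed at r₂: v_a = √[μ(2/r₂ − 1/a_t)] = 6.824626 km/s.
Second burn Δv₂ = |v₂ − v_a| = 3.9717 km/s.
Δv = Δv₁ + Δv₂ = 5.7275 + 3.9717 = 9.699 km/s.

Δv = 9700 m/s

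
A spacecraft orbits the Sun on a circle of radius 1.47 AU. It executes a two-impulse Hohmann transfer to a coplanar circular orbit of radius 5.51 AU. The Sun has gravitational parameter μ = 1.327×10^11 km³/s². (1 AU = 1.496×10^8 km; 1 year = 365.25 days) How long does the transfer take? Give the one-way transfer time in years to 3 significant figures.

In km: r₁ = 1.47 × 1.496×10^8 = 2.19912×10^8 km; r₂ = 5.51 × 1.496×10^8 = 8.24296×10^8 km.
Transfer-ellipse semi-major axis a_t = (r₁ + r₂)/2 = (2.19912×10^8 + 8.24296×10^8)/2 = 5.22104×10^8 km.
Transfer time t = π√(a_t³/μ) = π√((5.22104×10^8)³ / 1.327×10^11) = 1.029×10^8 s.
Converting: 1.029×10^8 s ÷ 3.15576×10^7 s/year (365.25 × 86400) = 3.26 years.

t = 3.26 years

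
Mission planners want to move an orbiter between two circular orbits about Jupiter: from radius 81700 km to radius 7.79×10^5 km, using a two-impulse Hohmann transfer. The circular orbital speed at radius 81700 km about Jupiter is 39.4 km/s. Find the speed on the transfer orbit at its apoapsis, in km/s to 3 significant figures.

v = 5.56 km/s

From the circular-orbit relation v² = μ/r at r = 81700 km: μ = v²r = (39.4)² × 81700 = 1.26828×10^8 km³/s².
Transfer-ellipse semi-major axis a_t = (r₁ + r₂)/2 = (81700 + 7.790×10^5)/2 = 4.3035×10^5 km.
At apoapsis, r = 7.790×10^5 km.
Applying v² = μ(2/r − 1/a_t): v = 5.560 km/s.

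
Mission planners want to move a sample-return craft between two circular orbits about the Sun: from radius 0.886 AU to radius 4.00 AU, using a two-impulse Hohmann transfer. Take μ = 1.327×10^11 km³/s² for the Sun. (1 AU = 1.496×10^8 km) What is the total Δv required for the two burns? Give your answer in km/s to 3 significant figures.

Δv = 14.8 km/s

In km: r₁ = 0.886 × 1.496×10^8 = 1.325456×10^8 km; r₂ = 4.00 × 1.496×10^8 = 5.984×10^8 km.
The Hohmann ellipse has a_t = (r₁ + r₂)/2 = 3.654728×10^8 km.
Circular speed at r₁: v₁ = √(μ/r₁) = √(1.327×10^11/1.325456×10^8) = 31.6412 km/s.
On the transfer ellipse at r₁, v² = μ(2/r − 1/a) gives v_p = √[μ(2/r₁ − 1/a_t)] = 40.4875 km/s.
First burn Δv₁ = |v_p − v₁| = 8.846 km/s.
Circular speed at r₂: v₂ = √(μ/r₂) = 14.892 km/s.
Transfer-orbit speed at r₂: v_a = √[μ(2/r₂ − 1/a_t)] = 8.9680 km/s.
Second burn Δv₂ = |v₂ − v_a| = 5.924 km/s.
Total Δv = Δv₁ + Δv₂ = 14.77 km/s.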